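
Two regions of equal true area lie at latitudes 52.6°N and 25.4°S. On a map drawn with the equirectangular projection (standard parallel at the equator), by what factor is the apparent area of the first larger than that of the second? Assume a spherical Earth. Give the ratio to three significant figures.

1.49

For the equirectangular projection with φ₀ = 0 (plate carrée), h = 1 along meridians and k = sec φ along parallels.
Areal scale at 52.6°: h·k = 1.000 × 1.646 = 1.646.
Areal scale at 25.4°: h·k = 1.000 × 1.107 = 1.107.
Ratio = 1.646/1.107 ≈ 1.49.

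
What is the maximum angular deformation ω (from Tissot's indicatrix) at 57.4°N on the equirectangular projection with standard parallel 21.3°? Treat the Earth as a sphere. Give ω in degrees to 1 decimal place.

With standard parallel φ₀ = 21.3°, the equirectangular projection gives x = Rλ cos φ₀, y = Rφ, so h = 1 and k = cos 21.3° / cos φ.
At 57.4°: h = 1.000, k = 1.729; principal scales a = 1.729, b = 1.000.
sin(ω/2) = (a − b)/(a + b) = 0.7293/2.729 = 0.2672, so ω = 2 arcsin(0.2672) ≈ 31.0°.

31.0°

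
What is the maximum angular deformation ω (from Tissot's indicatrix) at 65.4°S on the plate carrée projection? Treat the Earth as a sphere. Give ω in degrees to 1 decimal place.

For the equirectangular projection with φ₀ = 0 (plate carrée), h = 1 along meridians and k = sec φ along parallels.
At 65.4°: h = 1.000, k = 2.402; principal scales a = 2.402, b = 1.000.
sin(ω/2) = (a − b)/(a + b) = 1.402/3.402 = 0.4121, so ω = 2 arcsin(0.4121) ≈ 48.7°.

48.7°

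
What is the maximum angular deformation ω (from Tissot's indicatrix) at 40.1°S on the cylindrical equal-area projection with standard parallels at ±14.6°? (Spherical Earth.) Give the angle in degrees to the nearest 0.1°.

26.7°

Cylindrical equal-area (φ₀ = 14.6°): h = cos φ / cos 14.6° along meridians, k = cos 14.6° / cos φ along parallels; h·k = 1.
At 40.1°: h = 0.7904, k = 1.265; principal scales a = 1.265, b = 0.7904.
sin(ω/2) = (a − b)/(a + b) = 0.4747/2.056 = 0.2309, so ω = 2 arcsin(0.2309) ≈ 26.7°.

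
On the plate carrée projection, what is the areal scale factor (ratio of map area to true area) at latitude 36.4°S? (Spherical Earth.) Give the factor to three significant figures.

For the equirectangular projection with φ₀ = 0 (plate carrée), h = 1 along meridians and k = sec φ along parallels.
Areal scale = h·k = 1 × sec φ; at 36.4°, h = 1.000, k = 1.242, so h·k = 1.242.

1.24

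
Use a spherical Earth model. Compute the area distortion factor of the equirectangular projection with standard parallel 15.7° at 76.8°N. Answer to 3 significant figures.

The equidistant cylindrical projection with φ₀ = 15.7° has h = 1 (meridians true) and k = cos φ₀ / cos φ along parallels.
Areal scale = h·k = 1 × cos φ₀ / cos φ; at 76.8°, h = 1.000, k = 4.216, so h·k = 4.216.

4.22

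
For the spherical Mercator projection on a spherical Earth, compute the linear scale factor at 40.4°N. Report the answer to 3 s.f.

1.31

For Mercator, h = k = sec φ (a conformal cylindrical projection has a single point scale, 1/cos φ).
k = 1/cos 40.4° = 1/0.7615 = 1.313.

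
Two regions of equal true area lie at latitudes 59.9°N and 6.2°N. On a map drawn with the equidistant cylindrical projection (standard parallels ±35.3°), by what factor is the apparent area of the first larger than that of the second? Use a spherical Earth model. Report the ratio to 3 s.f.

The equidistant cylindrical projection with φ₀ = 35.3° has h = 1 (meridians true) and k = cos φ₀ / cos φ along parallels.
Areal scale at 59.9°: h·k = 1.000 × 1.627 = 1.627.
Areal scale at 6.2°: h·k = 1.000 × 0.8209 = 0.8209.
Ratio = 1.627/0.8209 ≈ 1.98.

1.98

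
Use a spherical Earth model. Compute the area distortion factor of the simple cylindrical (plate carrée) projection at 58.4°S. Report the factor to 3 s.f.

Plate carrée maps x = Rλ, y = Rφ. The meridian scale is h = 1 and the parallel scale is k = 1/cos φ = sec φ.
Areal scale = h·k = 1 × sec φ; at 58.4°, h = 1.000, k = 1.908, so h·k = 1.908.

1.91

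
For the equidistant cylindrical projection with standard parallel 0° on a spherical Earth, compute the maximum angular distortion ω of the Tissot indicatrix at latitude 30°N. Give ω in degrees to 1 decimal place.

In the plate carrée (x = Rλ, y = Rφ), meridians are true-scale (h = 1) and parallels are stretched by k = sec φ.
At 30°: h = 1.000, k = 1.155; principal scales a = 1.155, b = 1.000.
sin(ω/2) = (a − b)/(a + b) = 0.1547/2.155 = 0.07180, so ω = 2 arcsin(0.07180) ≈ 8.2°.

8.2°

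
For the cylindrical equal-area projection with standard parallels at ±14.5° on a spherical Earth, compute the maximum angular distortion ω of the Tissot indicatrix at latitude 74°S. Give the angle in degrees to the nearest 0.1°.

Cylindrical equal-area (φ₀ = 14.5°): h = cos φ / cos 14.5° along meridians, k = cos 14.5° / cos φ along parallels; h·k = 1.
At 74°: h = 0.2847, k = 3.512; principal scales a = 3.512, b = 0.2847.
sin(ω/2) = (a − b)/(a + b) = 3.228/3.797 = 0.8500, so ω = 2 arcsin(0.8500) ≈ 116.4°.

116.4°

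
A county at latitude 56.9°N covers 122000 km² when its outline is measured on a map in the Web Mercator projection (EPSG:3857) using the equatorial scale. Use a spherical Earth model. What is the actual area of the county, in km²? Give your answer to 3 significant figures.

For Mercator, h = k = sec φ (a conformal cylindrical projection has a single point scale, 1/cos φ).
Areal scale = k² = sec²φ = 1/cos²(56.9°) = 1/0.5461² = 3.353.
True area = apparent / (areal scale) = 122000 / 3.353 ≈ 36400 km².

36400 km²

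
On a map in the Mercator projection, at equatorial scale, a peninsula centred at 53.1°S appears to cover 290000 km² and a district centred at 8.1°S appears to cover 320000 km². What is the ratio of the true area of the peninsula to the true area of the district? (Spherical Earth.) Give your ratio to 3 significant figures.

Since Mercator area scale is 1/cos²φ, the true area equals the apparent area multiplied by cos²φ.
True area of peninsula: 290000 × cos²(53.1°) = 290000 × 0.3605 = 104500 km².
True area of district: 320000 × cos²(8.1°) = 320000 × 0.9801 = 313600 km².
Ratio = 104500 / 313600 ≈ 0.333.

0.333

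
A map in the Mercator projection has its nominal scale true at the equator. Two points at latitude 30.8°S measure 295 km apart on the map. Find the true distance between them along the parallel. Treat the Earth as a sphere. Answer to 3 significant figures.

The Mercator projection is conformal; its linear scale factor is the same in every direction and equals sec φ = 1/cos φ.
Along the parallel at 30.8°, map distances are exaggerated by k = sec 30.8° = 1.164.
True distance = 295 / 1.164 = 295 × cos 30.8° ≈ 253 km.

253 km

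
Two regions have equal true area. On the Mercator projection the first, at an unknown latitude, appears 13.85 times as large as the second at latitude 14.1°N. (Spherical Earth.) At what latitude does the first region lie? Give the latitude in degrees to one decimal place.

74.9°

For equal true areas on Mercator, apparent areas scale as sec²φ, so the ratio is cos²φ₂ / cos²φ₁.
cos²φ₂ / cos²φ₁ = 13.85  ⇒  cos φ₁ = cos 14.1° / √13.85 = 0.9699/3.722 = 0.2606.
φ₁ = arccos(0.2606) ≈ 74.9°.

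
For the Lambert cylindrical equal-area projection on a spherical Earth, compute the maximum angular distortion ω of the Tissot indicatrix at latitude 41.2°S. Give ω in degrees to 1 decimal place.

32.2°

The Lambert cylindrical equal-area projection is the cylindrical equal-area projection with its standard parallel at the equator (φ₀ = 0). For cylindrical equal-area with standard parallel φ₀, h = cos φ / cos φ₀ and k = cos φ₀ / cos φ, so h·k = 1.
At 41.2°: h = 0.7524, k = 1.329; principal scales a = 1.329, b = 0.7524.
sin(ω/2) = (a − b)/(a + b) = 0.5766/2.081 = 0.2770, so ω = 2 arcsin(0.2770) ≈ 32.2°.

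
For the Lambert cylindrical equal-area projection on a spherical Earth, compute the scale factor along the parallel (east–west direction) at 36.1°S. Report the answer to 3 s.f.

The Lambert cylindrical equal-area projection is the cylindrical equal-area projection with its standard parallel at the equator (φ₀ = 0). Cylindrical equal-area (φ₀ = 0°): h = cos φ / cos 0° along meridians, k = cos 0° / cos φ along parallels; h·k = 1.
k = cos 0° / cos 36.1° = 1.000/0.8080 = 1.238.

1.24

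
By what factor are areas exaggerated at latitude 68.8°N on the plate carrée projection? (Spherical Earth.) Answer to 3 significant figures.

In the plate carrée (x = Rλ, y = Rφ), meridians are true-scale (h = 1) and parallels are stretched by k = sec φ.
Areal scale = h·k = 1 × sec φ; at 68.8°, h = 1.000, k = 2.765, so h·k = 2.765.

2.77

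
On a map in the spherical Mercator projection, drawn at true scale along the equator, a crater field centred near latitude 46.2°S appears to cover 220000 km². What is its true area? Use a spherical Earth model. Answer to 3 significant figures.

The Mercator projection is conformal; its linear scale factor is the same in every direction and equals sec φ = 1/cos φ.
Areal scale = k² = sec²φ = 1/cos²(46.2°) = 1/0.6921² = 2.087.
True area = apparent / (areal scale) = 220000 / 2.087 ≈ 105000 km².

105000 km²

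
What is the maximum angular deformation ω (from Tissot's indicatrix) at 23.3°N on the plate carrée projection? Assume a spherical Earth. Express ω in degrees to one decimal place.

In the plate carrée (x = Rλ, y = Rφ), meridians are true-scale (h = 1) and parallels are stretched by k = sec φ.
At 23.3°: h = 1.000, k = 1.089; principal scales a = 1.089, b = 1.000.
sin(ω/2) = (a − b)/(a + b) = 0.08880/2.089 = 0.04251, so ω = 2 arcsin(0.04251) ≈ 4.9°.

4.9°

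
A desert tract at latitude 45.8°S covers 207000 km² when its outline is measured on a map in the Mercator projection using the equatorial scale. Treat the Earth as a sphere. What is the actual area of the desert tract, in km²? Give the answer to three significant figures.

Mercator is conformal, so the point scale is isotropic: h = k = sec φ = 1/cos φ.
Areal scale = k² = sec²φ = 1/cos²(45.8°) = 1/0.6972² = 2.057.
True area = apparent / (areal scale) = 207000 / 2.057 ≈ 101000 km².

101000 km²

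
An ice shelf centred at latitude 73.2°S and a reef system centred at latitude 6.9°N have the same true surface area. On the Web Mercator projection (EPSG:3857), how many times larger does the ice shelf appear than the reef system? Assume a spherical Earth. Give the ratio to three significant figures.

11.8

On Mercator, area is exaggerated by sec²φ = 1/cos²φ.
At 73.2°: sec²(73.2°) = 1/0.2890² = 11.97.
At 6.9°: sec²(6.9°) = 1/0.9928² = 1.015.
Ratio = 11.97/1.015 = cos²(6.9°)/cos²(73.2°) ≈ 11.8.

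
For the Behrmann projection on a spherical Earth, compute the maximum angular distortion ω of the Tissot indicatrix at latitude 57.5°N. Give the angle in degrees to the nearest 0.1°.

The Behrmann projection is cylindrical equal-area with φ₀ = 30°. For cylindrical equal-area with standard parallel φ₀, h = cos φ / cos φ₀ and k = cos φ₀ / cos φ, so h·k = 1.
At 57.5°: h = 0.6204, k = 1.612; principal scales a = 1.612, b = 0.6204.
sin(ω/2) = (a − b)/(a + b) = 0.9914/2.232 = 0.4441, so ω = 2 arcsin(0.4441) ≈ 52.7°.

52.7°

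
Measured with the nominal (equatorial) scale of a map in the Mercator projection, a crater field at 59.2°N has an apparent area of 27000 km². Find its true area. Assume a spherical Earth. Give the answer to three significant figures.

7080 km²

Mercator is conformal, so the point scale is isotropic: h = k = sec φ = 1/cos φ.
Areal scale = k² = sec²φ = 1/cos²(59.2°) = 1/0.5120² = 3.814.
True area = apparent / (areal scale) = 27000 / 3.814 ≈ 7080 km².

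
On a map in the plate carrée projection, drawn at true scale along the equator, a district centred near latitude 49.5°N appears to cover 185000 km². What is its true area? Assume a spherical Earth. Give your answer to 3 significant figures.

Plate carrée maps x = Rλ, y = Rφ. The meridian scale is h = 1 and the parallel scale is k = 1/cos φ = sec φ.
Areal scale = h·k = 1 × sec φ; at 49.5°, h = 1.000, k = 1.540, so h·k = 1.540.
True area = apparent / (areal scale) = 185000 / 1.540 ≈ 120000 km².

120000 km²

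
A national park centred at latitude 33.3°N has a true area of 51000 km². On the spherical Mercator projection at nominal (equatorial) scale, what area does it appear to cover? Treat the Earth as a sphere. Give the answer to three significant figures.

73000 km²

For Mercator, h = k = sec φ (a conformal cylindrical projection has a single point scale, 1/cos φ).
Areal scale = k² = sec²φ = 1/cos²(33.3°) = 1/0.8358² = 1.431.
Apparent area = 51000 × 1.431 ≈ 73000 km².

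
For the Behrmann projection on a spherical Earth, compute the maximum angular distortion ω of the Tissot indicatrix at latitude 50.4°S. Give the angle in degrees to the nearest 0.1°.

The Behrmann projection is cylindrical equal-area with φ₀ = 30°. A cylindrical equal-area projection with standard parallel φ₀ has meridian scale h = cos φ / cos φ₀ and parallel scale k = cos φ₀ / cos φ (so areas are preserved, h·k = 1).
At 50.4°: h = 0.7360, k = 1.359; principal scales a = 1.359, b = 0.7360.
sin(ω/2) = (a − b)/(a + b) = 0.6226/2.095 = 0.2972, so ω = 2 arcsin(0.2972) ≈ 34.6°.

34.6°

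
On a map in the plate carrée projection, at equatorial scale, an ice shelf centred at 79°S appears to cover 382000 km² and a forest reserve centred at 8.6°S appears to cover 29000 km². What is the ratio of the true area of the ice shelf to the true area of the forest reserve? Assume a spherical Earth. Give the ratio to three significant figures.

2.54

On the plate carrée, areal scale = h·k = 1 × sec φ, so true area = apparent × cos φ.
True area of ice shelf: 382000 × cos(79°) = 382000 × 0.1908 = 72890 km².
True area of forest reserve: 29000 × cos(8.6°) = 29000 × 0.9888 = 28670 km².
Ratio = 72890 / 28670 ≈ 2.54.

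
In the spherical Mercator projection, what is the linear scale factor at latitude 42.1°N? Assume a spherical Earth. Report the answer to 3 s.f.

1.35

For Mercator, h = k = sec φ (a conformal cylindrical projection has a single point scale, 1/cos φ).
k = 1/cos 42.1° = 1/0.7420 = 1.348.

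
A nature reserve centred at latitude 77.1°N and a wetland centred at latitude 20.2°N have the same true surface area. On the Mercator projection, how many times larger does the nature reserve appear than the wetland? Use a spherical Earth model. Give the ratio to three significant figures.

17.7

Mercator areal scale is sec²φ.
At 77.1°: sec²(77.1°) = 1/0.2233² = 20.06.
At 20.2°: sec²(20.2°) = 1/0.9385² = 1.135.
Ratio = 20.06/1.135 = cos²(20.2°)/cos²(77.1°) ≈ 17.7.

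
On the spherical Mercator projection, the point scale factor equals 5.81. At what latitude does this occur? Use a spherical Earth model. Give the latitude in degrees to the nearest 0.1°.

Mercator scale is k = sec φ = 1/cos φ.
1/cos φ = 5.81  ⇒  cos φ = 0.1721  ⇒  φ = arccos(0.1721) ≈ 80.1°.

80.1°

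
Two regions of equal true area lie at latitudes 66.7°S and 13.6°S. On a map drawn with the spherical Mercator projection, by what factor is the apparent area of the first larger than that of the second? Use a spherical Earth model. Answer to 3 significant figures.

6.04

Mercator is conformal with k = sec φ, so areal scale = k² = sec²φ.
At 66.7°: sec²(66.7°) = 1/0.3955² = 6.392.
At 13.6°: sec²(13.6°) = 1/0.9720² = 1.059.
Ratio = 6.392/1.059 = cos²(13.6°)/cos²(66.7°) ≈ 6.04.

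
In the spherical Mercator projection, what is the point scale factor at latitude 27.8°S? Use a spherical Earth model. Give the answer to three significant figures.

The Mercator projection is conformal; its linear scale factor is the same in every direction and equals sec φ = 1/cos φ.
k = 1/cos 27.8° = 1/0.8846 = 1.130.

1.13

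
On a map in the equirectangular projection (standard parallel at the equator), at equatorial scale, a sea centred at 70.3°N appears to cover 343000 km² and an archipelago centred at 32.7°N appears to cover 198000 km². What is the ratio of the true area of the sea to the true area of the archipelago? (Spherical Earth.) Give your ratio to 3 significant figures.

0.694

Plate carrée has h = 1 and k = sec φ, giving areal scale sec φ; true area = (apparent area) · cos φ.
True area of sea: 343000 × cos(70.3°) = 343000 × 0.3371 = 115600 km².
True area of archipelago: 198000 × cos(32.7°) = 198000 × 0.8415 = 166600 km².
Ratio = 115600 / 166600 ≈ 0.694.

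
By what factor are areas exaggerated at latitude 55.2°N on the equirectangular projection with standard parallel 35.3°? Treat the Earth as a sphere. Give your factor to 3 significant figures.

1.43

The equidistant cylindrical projection with φ₀ = 35.3° has h = 1 (meridians true) and k = cos φ₀ / cos φ along parallels.
Areal scale = h·k = 1 × cos φ₀ / cos φ; at 55.2°, h = 1.000, k = 1.430, so h·k = 1.430.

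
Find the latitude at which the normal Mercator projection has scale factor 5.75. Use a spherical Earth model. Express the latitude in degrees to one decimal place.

80.0°

Mercator scale is k = sec φ = 1/cos φ.
1/cos φ = 5.75  ⇒  cos φ = 0.1739  ⇒  φ = arccos(0.1739) ≈ 80.0°.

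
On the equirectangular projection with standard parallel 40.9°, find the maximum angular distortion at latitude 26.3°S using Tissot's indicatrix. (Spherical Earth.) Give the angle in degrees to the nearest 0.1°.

9.8°

In the equirectangular projection with standard parallel φ₀ = 40.9° (x = Rλ cos φ₀, y = Rφ), meridians are true-scale (h = 1) and the parallel scale is k = cos φ₀ / cos φ.
At 26.3°: h = 1.000, k = 0.8431; principal scales a = 1.000, b = 0.8431.
sin(ω/2) = (a − b)/(a + b) = 0.1569/1.843 = 0.08511, so ω = 2 arcsin(0.08511) ≈ 9.8°.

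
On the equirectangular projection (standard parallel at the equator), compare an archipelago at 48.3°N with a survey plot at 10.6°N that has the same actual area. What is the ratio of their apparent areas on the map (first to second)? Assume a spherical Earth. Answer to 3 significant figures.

1.48

In the plate carrée (x = Rλ, y = Rφ), meridians are true-scale (h = 1) and parallels are stretched by k = sec φ.
Areal scale at 48.3°: h·k = 1.000 × 1.503 = 1.503.
Areal scale at 10.6°: h·k = 1.000 × 1.017 = 1.017.
Ratio = 1.503/1.017 ≈ 1.48.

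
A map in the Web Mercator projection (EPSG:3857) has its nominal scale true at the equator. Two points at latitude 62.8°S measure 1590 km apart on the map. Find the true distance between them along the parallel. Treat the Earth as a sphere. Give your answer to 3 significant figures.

For Mercator, h = k = sec φ (a conformal cylindrical projection has a single point scale, 1/cos φ).
Along the parallel at 62.8°, map distances are exaggerated by k = sec 62.8° = 2.188.
True distance = 1590 / 2.188 = 1590 × cos 62.8° ≈ 727 km.

727 km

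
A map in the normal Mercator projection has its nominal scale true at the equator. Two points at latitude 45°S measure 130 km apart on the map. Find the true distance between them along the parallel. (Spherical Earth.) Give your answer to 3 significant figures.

For Mercator, h = k = sec φ (a conformal cylindrical projection has a single point scale, 1/cos φ).
Along the parallel at 45°, map distances are exaggerated by k = sec 45° = 1.414.
True distance = 130 / 1.414 = 130 × cos 45° ≈ 91.9 km.

91.9 km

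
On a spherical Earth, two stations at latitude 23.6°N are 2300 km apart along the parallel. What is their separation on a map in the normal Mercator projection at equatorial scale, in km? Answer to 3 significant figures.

Mercator is conformal, so the point scale is isotropic: h = k = sec φ = 1/cos φ.
Along the parallel, k = sec 23.6° = 1/0.9164 = 1.091.
Map distance = 2300 × 1.091 ≈ 2510 km.

2510 km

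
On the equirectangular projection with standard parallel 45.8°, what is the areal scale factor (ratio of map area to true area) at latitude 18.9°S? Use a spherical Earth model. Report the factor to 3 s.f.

0.737

In the equirectangular projection with standard parallel φ₀ = 45.8° (x = Rλ cos φ₀, y = Rφ), meridians are true-scale (h = 1) and the parallel scale is k = cos φ₀ / cos φ.
Areal scale = h·k = 1 × cos φ₀ / cos φ; at 18.9°, h = 1.000, k = 0.7369, so h·k = 0.7369.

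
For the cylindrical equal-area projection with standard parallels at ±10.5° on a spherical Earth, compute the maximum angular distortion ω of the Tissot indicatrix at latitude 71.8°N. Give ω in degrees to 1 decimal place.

109.5°

A cylindrical equal-area projection with standard parallel φ₀ has meridian scale h = cos φ / cos φ₀ and parallel scale k = cos φ₀ / cos φ (so areas are preserved, h·k = 1).
At 71.8°: h = 0.3177, k = 3.148; principal scales a = 3.148, b = 0.3177.
sin(ω/2) = (a − b)/(a + b) = 2.830/3.466 = 0.8167, so ω = 2 arcsin(0.8167) ≈ 109.5°.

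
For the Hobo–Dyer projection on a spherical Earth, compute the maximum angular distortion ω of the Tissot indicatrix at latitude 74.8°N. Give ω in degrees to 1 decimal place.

106.8°

Hobo–Dyer is a cylindrical equal-area projection with standard parallels at ±37.5°. A cylindrical equal-area projection with standard parallel φ₀ has meridian scale h = cos φ / cos φ₀ and parallel scale k = cos φ₀ / cos φ (so areas are preserved, h·k = 1).
At 74.8°: h = 0.3305, k = 3.026; principal scales a = 3.026, b = 0.3305.
sin(ω/2) = (a − b)/(a + b) = 2.695/3.356 = 0.8031, so ω = 2 arcsin(0.8031) ≈ 106.8°.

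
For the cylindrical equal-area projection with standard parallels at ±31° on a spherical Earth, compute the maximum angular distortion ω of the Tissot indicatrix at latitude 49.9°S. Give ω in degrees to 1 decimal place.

Cylindrical equal-area (φ₀ = 31°): h = cos φ / cos 31° along meridians, k = cos 31° / cos φ along parallels; h·k = 1.
At 49.9°: h = 0.7515, k = 1.331; principal scales a = 1.331, b = 0.7515.
sin(ω/2) = (a − b)/(a + b) = 0.5793/2.082 = 0.2782, so ω = 2 arcsin(0.2782) ≈ 32.3°.

32.3°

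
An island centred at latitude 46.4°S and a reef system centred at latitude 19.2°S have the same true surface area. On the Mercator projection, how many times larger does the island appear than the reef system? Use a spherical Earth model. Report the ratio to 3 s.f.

1.88

On Mercator, area is exaggerated by sec²φ = 1/cos²φ.
At 46.4°: sec²(46.4°) = 1/0.6896² = 2.103.
At 19.2°: sec²(19.2°) = 1/0.9444² = 1.121.
Ratio = 2.103/1.121 = cos²(19.2°)/cos²(46.4°) ≈ 1.88.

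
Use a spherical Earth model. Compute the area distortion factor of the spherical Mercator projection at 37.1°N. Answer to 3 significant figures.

1.57

The Mercator projection is conformal; its linear scale factor is the same in every direction and equals sec φ = 1/cos φ.
Areal scale = k² = sec²φ = 1/cos²(37.1°) = 1/0.7976² = 1.572.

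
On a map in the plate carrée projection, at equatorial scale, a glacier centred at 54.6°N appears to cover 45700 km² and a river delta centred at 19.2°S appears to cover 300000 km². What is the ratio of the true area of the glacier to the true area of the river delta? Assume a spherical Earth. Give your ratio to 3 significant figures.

0.0934

Plate carrée has h = 1 and k = sec φ, giving areal scale sec φ; true area = (apparent area) · cos φ.
True area of glacier: 45700 × cos(54.6°) = 45700 × 0.5793 = 26470 km².
True area of river delta: 300000 × cos(19.2°) = 300000 × 0.9444 = 283300 km².
Ratio = 26470 / 283300 ≈ 0.0934.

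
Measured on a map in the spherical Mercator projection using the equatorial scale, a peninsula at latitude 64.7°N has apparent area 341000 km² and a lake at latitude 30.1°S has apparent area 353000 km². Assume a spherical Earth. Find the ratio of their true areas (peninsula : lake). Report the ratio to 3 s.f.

0.236

On Mercator the areal scale is sec²φ, so true area = apparent × cos²φ.
True area of peninsula: 341000 × cos²(64.7°) = 341000 × 0.1826 = 62280 km².
True area of lake: 353000 × cos²(30.1°) = 353000 × 0.7485 = 264200 km².
Ratio = 62280 / 264200 ≈ 0.236.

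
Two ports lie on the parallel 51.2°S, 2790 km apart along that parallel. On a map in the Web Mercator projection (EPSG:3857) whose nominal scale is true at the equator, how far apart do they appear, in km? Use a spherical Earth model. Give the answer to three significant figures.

4450 km

Mercator is conformal, so the point scale is isotropic: h = k = sec φ = 1/cos φ.
Along the parallel, k = sec 51.2° = 1/0.6266 = 1.596.
Map distance = 2790 × 1.596 ≈ 4450 km.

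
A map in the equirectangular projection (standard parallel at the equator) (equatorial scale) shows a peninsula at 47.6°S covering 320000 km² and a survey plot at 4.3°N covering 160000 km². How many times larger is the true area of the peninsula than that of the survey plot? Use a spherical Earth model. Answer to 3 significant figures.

Plate carrée has h = 1 and k = sec φ, giving areal scale sec φ; true area = (apparent area) · cos φ.
True area of peninsula: 320000 × cos(47.6°) = 320000 × 0.6743 = 215800 km².
True area of survey plot: 160000 × cos(4.3°) = 160000 × 0.9972 = 159500 km².
Ratio = 215800 / 159500 ≈ 1.35.

1.35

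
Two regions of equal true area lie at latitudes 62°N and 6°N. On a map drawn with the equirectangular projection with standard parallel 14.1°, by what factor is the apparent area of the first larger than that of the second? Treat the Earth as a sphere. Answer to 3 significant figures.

2.12

With standard parallel φ₀ = 14.1°, the equirectangular projection gives x = Rλ cos φ₀, y = Rφ, so h = 1 and k = cos 14.1° / cos φ.
Areal scale at 62°: h·k = 1.000 × 2.066 = 2.066.
Areal scale at 6°: h·k = 1.000 × 0.9752 = 0.9752.
Ratio = 2.066/0.9752 ≈ 2.12.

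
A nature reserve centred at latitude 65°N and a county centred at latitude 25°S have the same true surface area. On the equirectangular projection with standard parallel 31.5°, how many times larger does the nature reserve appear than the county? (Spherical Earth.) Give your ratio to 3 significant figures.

With standard parallel φ₀ = 31.5°, the equirectangular projection gives x = Rλ cos φ₀, y = Rφ, so h = 1 and k = cos 31.5° / cos φ.
Areal scale at 65°: h·k = 1.000 × 2.018 = 2.018.
Areal scale at 25°: h·k = 1.000 × 0.9408 = 0.9408.
Ratio = 2.018/0.9408 ≈ 2.14.

2.14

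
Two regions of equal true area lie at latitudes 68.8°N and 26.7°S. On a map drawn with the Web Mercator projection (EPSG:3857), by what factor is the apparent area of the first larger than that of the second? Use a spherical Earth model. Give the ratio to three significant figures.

6.10

Mercator is conformal with k = sec φ, so areal scale = k² = sec²φ.
At 68.8°: sec²(68.8°) = 1/0.3616² = 7.647.
At 26.7°: sec²(26.7°) = 1/0.8934² = 1.253.
Ratio = 7.647/1.253 = cos²(26.7°)/cos²(68.8°) ≈ 6.10.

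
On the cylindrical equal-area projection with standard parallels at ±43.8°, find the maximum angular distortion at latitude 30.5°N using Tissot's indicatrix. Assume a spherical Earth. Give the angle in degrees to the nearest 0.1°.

20.2°

A cylindrical equal-area projection with standard parallel φ₀ has meridian scale h = cos φ / cos φ₀ and parallel scale k = cos φ₀ / cos φ (so areas are preserved, h·k = 1).
At 30.5°: h = 1.194, k = 0.8377; principal scales a = 1.194, b = 0.8377.
sin(ω/2) = (a − b)/(a + b) = 0.3561/2.031 = 0.1753, so ω = 2 arcsin(0.1753) ≈ 20.2°.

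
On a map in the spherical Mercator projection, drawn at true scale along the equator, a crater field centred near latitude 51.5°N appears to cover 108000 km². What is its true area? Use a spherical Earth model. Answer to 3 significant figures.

41900 km²

The Mercator projection is conformal; its linear scale factor is the same in every direction and equals sec φ = 1/cos φ.
Areal scale = k² = sec²φ = 1/cos²(51.5°) = 1/0.6225² = 2.580.
True area = apparent / (areal scale) = 108000 / 2.580 ≈ 41900 km².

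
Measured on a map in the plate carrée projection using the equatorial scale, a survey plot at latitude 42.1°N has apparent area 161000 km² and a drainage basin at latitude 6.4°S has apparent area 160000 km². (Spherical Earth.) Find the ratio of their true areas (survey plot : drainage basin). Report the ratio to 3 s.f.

0.751

On the plate carrée, areal scale = h·k = 1 × sec φ, so true area = apparent × cos φ.
True area of survey plot: 161000 × cos(42.1°) = 161000 × 0.7420 = 119500 km².
True area of drainage basin: 160000 × cos(6.4°) = 160000 × 0.9938 = 159000 km².
Ratio = 119500 / 159000 ≈ 0.751.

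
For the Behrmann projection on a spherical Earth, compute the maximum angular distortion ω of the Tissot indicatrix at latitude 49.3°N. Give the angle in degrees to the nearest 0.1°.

32.1°

Behrmann is a cylindrical equal-area projection with standard parallels at ±30°. Cylindrical equal-area (φ₀ = 30°): h = cos φ / cos 30° along meridians, k = cos 30° / cos φ along parallels; h·k = 1.
At 49.3°: h = 0.7530, k = 1.328; principal scales a = 1.328, b = 0.7530.
sin(ω/2) = (a − b)/(a + b) = 0.5751/2.081 = 0.2763, so ω = 2 arcsin(0.2763) ≈ 32.1°.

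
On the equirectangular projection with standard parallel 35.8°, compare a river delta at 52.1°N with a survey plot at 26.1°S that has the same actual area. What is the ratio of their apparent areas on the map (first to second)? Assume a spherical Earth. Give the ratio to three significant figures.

1.46

In the equirectangular projection with standard parallel φ₀ = 35.8° (x = Rλ cos φ₀, y = Rφ), meridians are true-scale (h = 1) and the parallel scale is k = cos φ₀ / cos φ.
Areal scale at 52.1°: h·k = 1.000 × 1.320 = 1.320.
Areal scale at 26.1°: h·k = 1.000 × 0.9032 = 0.9032.
Ratio = 1.320/0.9032 ≈ 1.46.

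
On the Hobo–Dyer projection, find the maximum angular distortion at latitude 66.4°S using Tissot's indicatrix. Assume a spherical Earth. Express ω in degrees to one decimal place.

72.9°

Hobo–Dyer is a cylindrical equal-area projection with standard parallels at ±37.5°. A cylindrical equal-area projection with standard parallel φ₀ has meridian scale h = cos φ / cos φ₀ and parallel scale k = cos φ₀ / cos φ (so areas are preserved, h·k = 1).
At 66.4°: h = 0.5046, k = 1.982; principal scales a = 1.982, b = 0.5046.
sin(ω/2) = (a − b)/(a + b) = 1.477/2.486 = 0.5941, so ω = 2 arcsin(0.5941) ≈ 72.9°.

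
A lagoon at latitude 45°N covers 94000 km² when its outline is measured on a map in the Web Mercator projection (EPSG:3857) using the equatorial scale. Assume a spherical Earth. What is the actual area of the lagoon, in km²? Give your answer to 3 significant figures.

47000 km²

The Mercator projection is conformal; its linear scale factor is the same in every direction and equals sec φ = 1/cos φ.
Areal scale = k² = sec²φ = 1/cos²(45°) = 1/0.7071² = 2.000.
True area = apparent / (areal scale) = 94000 / 2.000 ≈ 47000 km².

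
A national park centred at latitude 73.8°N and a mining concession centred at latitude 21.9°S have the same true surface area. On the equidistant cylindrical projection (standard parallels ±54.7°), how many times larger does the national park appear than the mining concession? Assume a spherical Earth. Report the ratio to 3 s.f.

3.33

In the equirectangular projection with standard parallel φ₀ = 54.7° (x = Rλ cos φ₀, y = Rφ), meridians are true-scale (h = 1) and the parallel scale is k = cos φ₀ / cos φ.
Areal scale at 73.8°: h·k = 1.000 × 2.071 = 2.071.
Areal scale at 21.9°: h·k = 1.000 × 0.6228 = 0.6228.
Ratio = 2.071/0.6228 ≈ 3.33.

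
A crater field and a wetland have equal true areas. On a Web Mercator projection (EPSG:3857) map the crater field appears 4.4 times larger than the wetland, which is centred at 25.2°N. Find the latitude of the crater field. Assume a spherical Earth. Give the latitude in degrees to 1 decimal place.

Mercator areal scale is sec²φ, so apparent-area ratio = sec²φ₁ / sec²φ₂ = cos²φ₂ / cos²φ₁.
cos²φ₂ / cos²φ₁ = 4.4  ⇒  cos φ₁ = cos 25.2° / √4.4 = 0.9048/2.098 = 0.4314.
φ₁ = arccos(0.4314) ≈ 64.4°.

64.4°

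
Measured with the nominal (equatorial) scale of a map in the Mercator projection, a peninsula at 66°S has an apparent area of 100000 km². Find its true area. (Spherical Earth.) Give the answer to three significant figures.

16500 km²

The Mercator projection is conformal; its linear scale factor is the same in every direction and equals sec φ = 1/cos φ.
Areal scale = k² = sec²φ = 1/cos²(66°) = 1/0.4067² = 6.045.
True area = apparent / (areal scale) = 100000 / 6.045 ≈ 16500 km².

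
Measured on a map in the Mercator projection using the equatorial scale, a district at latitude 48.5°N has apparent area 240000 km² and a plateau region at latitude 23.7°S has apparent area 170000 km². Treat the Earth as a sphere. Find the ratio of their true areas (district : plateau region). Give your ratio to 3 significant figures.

0.739

On Mercator the areal scale is sec²φ, so true area = apparent × cos²φ.
True area of district: 240000 × cos²(48.5°) = 240000 × 0.4391 = 105400 km².
True area of plateau region: 170000 × cos²(23.7°) = 170000 × 0.8384 = 142500 km².
Ratio = 105400 / 142500 ≈ 0.739.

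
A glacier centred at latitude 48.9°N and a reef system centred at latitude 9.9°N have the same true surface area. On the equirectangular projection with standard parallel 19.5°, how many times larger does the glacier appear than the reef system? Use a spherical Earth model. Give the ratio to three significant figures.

The equidistant cylindrical projection with φ₀ = 19.5° has h = 1 (meridians true) and k = cos φ₀ / cos φ along parallels.
Areal scale at 48.9°: h·k = 1.000 × 1.434 = 1.434.
Areal scale at 9.9°: h·k = 1.000 × 0.9569 = 0.9569.
Ratio = 1.434/0.9569 ≈ 1.50.

1.50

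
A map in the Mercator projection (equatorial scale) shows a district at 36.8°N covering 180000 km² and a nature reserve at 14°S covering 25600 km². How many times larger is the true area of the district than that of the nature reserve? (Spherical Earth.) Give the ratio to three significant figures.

4.79

Since Mercator area scale is 1/cos²φ, the true area equals the apparent area multiplied by cos²φ.
True area of district: 180000 × cos²(36.8°) = 180000 × 0.6412 = 115400 km².
True area of nature reserve: 25600 × cos²(14°) = 25600 × 0.9415 = 24100 km².
Ratio = 115400 / 24100 ≈ 4.79.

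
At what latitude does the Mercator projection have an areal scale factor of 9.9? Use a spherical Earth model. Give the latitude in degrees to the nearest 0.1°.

71.5°

Mercator areal scale is sec²φ.
sec²φ = 9.9  ⇒  cos²φ = 0.1010  ⇒  cos φ = 0.3178.
φ = arccos(0.3178) ≈ 71.5°.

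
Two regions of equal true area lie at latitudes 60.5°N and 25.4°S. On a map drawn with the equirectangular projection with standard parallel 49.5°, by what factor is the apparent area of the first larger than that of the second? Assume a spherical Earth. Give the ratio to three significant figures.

1.83

The equidistant cylindrical projection with φ₀ = 49.5° has h = 1 (meridians true) and k = cos φ₀ / cos φ along parallels.
Areal scale at 60.5°: h·k = 1.000 × 1.319 = 1.319.
Areal scale at 25.4°: h·k = 1.000 × 0.7189 = 0.7189.
Ratio = 1.319/0.7189 ≈ 1.83.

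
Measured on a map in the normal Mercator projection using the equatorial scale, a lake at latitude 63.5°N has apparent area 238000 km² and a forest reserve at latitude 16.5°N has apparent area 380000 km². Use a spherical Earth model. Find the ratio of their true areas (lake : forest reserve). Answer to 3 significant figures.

Since Mercator area scale is 1/cos²φ, the true area equals the apparent area multiplied by cos²φ.
True area of lake: 238000 × cos²(63.5°) = 238000 × 0.1991 = 47380 km².
True area of forest reserve: 380000 × cos²(16.5°) = 380000 × 0.9193 = 349300 km².
Ratio = 47380 / 349300 ≈ 0.136.

0.136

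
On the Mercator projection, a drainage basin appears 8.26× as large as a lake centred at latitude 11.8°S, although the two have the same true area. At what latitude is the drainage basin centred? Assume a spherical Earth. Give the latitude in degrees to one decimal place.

On Mercator, (apparent₁)/(apparent₂) = sec²φ₁ / sec²φ₂ when true areas are equal.
cos²φ₂ / cos²φ₁ = 8.26  ⇒  cos φ₁ = cos 11.8° / √8.26 = 0.9789/2.874 = 0.3406.
φ₁ = arccos(0.3406) ≈ 70.1°.

70.1°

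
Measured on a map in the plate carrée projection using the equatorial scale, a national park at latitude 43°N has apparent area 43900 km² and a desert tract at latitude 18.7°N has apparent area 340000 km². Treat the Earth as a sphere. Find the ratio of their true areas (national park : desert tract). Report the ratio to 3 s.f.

Plate carrée has h = 1 and k = sec φ, giving areal scale sec φ; true area = (apparent area) · cos φ.
True area of national park: 43900 × cos(43°) = 43900 × 0.7314 = 32110 km².
True area of desert tract: 340000 × cos(18.7°) = 340000 × 0.9472 = 322100 km².
Ratio = 32110 / 322100 ≈ 0.0997.

0.0997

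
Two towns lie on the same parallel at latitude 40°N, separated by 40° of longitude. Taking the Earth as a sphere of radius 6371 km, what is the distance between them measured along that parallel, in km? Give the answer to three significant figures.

Arc length along a parallel = R cos φ · Δλ (with Δλ in radians).
= 6371 × cos 40° × (40° × π/180) = 6371 × 0.7660 × 0.6981 ≈ 3410 km.

3410 km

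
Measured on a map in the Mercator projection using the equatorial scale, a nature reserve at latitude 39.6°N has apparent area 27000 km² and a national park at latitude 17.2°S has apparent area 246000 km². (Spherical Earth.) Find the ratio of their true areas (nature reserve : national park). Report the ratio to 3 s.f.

0.0714

On Mercator the areal scale is sec²φ, so true area = apparent × cos²φ.
True area of nature reserve: 27000 × cos²(39.6°) = 27000 × 0.5937 = 16030 km².
True area of national park: 246000 × cos²(17.2°) = 246000 × 0.9126 = 224500 km².
Ratio = 16030 / 224500 ≈ 0.0714.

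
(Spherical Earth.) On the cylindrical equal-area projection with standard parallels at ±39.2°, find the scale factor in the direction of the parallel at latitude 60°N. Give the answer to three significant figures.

Cylindrical equal-area (φ₀ = 39.2°): h = cos φ / cos 39.2° along meridians, k = cos 39.2° / cos φ along parallels; h·k = 1.
k = cos 39.2° / cos 60° = 0.7749/0.5000 = 1.550.

1.55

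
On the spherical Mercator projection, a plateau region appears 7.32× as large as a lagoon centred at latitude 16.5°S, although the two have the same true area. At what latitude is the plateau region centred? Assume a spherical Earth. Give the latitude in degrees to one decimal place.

69.2°

For equal true areas on Mercator, apparent areas scale as sec²φ, so the ratio is cos²φ₂ / cos²φ₁.
cos²φ₂ / cos²φ₁ = 7.32  ⇒  cos φ₁ = cos 16.5° / √7.32 = 0.9588/2.706 = 0.3544.
φ₁ = arccos(0.3544) ≈ 69.2°.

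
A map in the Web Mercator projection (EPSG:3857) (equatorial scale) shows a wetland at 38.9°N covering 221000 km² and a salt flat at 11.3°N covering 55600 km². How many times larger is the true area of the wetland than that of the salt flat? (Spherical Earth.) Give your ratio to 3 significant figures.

On Mercator the areal scale is sec²φ, so true area = apparent × cos²φ.
True area of wetland: 221000 × cos²(38.9°) = 221000 × 0.6057 = 133900 km².
True area of salt flat: 55600 × cos²(11.3°) = 55600 × 0.9616 = 53470 km².
Ratio = 133900 / 53470 ≈ 2.50.

2.50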